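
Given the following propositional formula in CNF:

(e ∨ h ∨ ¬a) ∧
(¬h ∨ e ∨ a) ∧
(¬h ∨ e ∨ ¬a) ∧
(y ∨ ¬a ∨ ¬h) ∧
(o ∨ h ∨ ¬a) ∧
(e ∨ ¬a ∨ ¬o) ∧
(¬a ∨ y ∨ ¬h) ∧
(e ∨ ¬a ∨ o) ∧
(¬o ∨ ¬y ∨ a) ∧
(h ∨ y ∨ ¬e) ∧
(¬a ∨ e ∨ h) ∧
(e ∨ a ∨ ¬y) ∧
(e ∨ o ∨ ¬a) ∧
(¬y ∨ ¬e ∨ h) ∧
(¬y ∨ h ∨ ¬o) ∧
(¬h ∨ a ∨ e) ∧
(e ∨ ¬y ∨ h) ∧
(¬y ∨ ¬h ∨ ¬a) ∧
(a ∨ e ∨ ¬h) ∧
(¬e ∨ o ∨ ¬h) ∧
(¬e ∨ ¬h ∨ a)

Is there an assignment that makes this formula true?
Yes

Yes, the formula is satisfiable.

One satisfying assignment is: o=False, e=False, a=False, h=False, y=False

Verification: With this assignment, all 21 clauses evaluate to true.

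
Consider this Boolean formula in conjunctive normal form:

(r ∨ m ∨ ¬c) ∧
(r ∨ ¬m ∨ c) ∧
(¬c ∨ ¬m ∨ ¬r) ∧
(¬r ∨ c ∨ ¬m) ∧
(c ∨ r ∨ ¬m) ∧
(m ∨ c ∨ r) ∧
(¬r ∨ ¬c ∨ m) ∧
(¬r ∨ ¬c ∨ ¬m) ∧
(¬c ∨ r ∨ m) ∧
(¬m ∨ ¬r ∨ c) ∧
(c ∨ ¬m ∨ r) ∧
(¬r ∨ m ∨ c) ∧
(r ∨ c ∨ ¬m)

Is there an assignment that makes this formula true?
Yes

Yes, the formula is satisfiable.

One satisfying assignment is: c=True, r=False, m=True

Verification: With this assignment, all 13 clauses evaluate to true.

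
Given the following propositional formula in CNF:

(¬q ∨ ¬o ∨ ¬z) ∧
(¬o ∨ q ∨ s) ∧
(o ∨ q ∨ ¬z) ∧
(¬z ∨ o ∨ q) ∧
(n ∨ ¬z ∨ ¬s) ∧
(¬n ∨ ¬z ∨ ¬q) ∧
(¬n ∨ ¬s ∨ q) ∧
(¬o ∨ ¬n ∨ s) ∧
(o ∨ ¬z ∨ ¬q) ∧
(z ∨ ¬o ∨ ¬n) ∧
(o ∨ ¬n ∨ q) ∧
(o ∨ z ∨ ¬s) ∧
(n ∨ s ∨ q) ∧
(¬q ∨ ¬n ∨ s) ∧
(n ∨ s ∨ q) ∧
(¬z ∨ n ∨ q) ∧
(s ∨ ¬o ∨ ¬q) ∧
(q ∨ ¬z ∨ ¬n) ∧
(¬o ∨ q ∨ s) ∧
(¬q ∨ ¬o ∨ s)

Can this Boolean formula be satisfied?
Yes

Yes, the formula is satisfiable.

One satisfying assignment is: z=False, q=True, n=False, o=False, s=False

Verification: With this assignment, all 20 clauses evaluate to true.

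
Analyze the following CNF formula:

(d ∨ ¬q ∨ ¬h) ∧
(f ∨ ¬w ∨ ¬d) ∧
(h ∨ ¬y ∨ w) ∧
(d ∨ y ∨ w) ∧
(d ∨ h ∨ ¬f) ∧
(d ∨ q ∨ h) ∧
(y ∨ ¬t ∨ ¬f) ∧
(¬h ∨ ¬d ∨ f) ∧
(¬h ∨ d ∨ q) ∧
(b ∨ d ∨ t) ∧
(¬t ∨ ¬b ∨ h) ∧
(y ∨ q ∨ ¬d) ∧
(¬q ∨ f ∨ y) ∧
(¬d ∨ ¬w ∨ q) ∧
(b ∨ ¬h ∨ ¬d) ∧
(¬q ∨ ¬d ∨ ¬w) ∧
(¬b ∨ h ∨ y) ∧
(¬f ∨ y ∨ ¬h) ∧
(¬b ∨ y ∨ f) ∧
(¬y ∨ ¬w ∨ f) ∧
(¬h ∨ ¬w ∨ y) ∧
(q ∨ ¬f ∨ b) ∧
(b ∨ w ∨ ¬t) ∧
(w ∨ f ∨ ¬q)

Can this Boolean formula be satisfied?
Yes

Yes, the formula is satisfiable.

One satisfying assignment is: d=True, f=True, q=True, w=False, b=False, t=False, y=False, h=False

Verification: With this assignment, all 24 clauses evaluate to true.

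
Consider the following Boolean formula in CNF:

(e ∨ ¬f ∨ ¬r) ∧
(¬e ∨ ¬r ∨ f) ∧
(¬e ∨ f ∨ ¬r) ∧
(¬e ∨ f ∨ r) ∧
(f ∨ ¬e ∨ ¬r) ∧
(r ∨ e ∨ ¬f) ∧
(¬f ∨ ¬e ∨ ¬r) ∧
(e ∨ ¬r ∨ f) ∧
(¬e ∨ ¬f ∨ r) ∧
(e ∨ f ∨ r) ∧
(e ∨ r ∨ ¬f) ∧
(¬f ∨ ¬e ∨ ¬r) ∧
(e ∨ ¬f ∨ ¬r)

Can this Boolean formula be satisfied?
No

No, the formula is not satisfiable.

No assignment of truth values to the variables can make all 13 clauses true simultaneously.

The formula is UNSAT (unsatisfiable).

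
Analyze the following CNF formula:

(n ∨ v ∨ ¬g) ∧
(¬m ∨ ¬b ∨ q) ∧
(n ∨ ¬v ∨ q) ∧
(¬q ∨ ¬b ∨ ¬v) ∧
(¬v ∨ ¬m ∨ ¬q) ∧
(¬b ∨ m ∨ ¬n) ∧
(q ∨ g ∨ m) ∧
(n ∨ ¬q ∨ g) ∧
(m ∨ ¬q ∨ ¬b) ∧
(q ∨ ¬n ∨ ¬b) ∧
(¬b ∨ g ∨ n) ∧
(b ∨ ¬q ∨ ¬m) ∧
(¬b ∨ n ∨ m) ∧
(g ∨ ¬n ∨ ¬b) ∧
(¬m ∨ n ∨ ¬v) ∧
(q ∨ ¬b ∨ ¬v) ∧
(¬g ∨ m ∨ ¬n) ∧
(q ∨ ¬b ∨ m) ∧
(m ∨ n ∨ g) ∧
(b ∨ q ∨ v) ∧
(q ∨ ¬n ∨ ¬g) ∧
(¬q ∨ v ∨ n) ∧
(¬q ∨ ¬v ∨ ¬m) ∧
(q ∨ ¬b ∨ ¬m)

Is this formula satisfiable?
Yes

Yes, the formula is satisfiable.

One satisfying assignment is: n=True, g=False, v=True, q=False, b=False, m=True

Verification: With this assignment, all 24 clauses evaluate to true.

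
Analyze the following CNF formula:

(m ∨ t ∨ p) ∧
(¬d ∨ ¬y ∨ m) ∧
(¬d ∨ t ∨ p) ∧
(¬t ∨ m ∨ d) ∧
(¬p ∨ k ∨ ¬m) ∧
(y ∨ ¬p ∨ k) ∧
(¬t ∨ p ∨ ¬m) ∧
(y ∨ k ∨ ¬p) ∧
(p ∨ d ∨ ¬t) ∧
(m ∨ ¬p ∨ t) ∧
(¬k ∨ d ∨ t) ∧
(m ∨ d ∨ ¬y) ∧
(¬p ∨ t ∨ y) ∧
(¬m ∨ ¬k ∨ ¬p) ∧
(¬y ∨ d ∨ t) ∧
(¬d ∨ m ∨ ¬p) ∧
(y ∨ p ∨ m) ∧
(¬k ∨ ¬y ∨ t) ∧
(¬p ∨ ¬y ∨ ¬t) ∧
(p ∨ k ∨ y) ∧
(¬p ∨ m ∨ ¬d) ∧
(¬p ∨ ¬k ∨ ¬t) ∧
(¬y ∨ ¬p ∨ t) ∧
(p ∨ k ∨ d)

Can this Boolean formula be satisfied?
No

No, the formula is not satisfiable.

No assignment of truth values to the variables can make all 24 clauses true simultaneously.

The formula is UNSAT (unsatisfiable).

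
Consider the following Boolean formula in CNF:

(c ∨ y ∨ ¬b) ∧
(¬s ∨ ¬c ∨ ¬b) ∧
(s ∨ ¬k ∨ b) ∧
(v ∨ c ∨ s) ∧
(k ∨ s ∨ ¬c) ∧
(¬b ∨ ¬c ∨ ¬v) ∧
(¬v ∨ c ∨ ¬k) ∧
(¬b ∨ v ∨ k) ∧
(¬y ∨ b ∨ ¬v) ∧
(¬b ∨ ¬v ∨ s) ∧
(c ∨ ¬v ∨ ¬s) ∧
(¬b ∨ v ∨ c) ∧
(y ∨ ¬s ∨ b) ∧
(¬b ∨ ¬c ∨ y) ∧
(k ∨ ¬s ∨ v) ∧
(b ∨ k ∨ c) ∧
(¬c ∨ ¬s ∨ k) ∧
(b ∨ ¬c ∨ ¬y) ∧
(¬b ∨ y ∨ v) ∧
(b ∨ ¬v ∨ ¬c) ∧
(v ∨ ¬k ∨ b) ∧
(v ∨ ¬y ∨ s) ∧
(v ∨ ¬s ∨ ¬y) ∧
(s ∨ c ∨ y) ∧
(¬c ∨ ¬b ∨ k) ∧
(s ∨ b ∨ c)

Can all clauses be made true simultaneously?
No

No, the formula is not satisfiable.

No assignment of truth values to the variables can make all 26 clauses true simultaneously.

The formula is UNSAT (unsatisfiable).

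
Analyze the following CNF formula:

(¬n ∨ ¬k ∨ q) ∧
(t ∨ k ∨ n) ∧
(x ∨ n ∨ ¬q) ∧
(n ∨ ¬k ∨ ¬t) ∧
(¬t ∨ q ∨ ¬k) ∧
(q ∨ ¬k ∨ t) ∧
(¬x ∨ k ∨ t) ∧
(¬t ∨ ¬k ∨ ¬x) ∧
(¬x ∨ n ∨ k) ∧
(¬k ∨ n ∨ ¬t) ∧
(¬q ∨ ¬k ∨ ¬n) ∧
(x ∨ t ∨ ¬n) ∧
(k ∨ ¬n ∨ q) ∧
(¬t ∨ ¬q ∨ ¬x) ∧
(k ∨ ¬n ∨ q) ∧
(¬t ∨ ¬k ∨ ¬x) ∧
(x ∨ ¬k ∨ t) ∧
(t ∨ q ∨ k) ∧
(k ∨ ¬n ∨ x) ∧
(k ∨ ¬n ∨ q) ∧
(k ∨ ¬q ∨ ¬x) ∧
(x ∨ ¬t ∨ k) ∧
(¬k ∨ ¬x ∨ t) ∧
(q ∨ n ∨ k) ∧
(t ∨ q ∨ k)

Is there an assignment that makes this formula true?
No

No, the formula is not satisfiable.

No assignment of truth values to the variables can make all 25 clauses true simultaneously.

The formula is UNSAT (unsatisfiable).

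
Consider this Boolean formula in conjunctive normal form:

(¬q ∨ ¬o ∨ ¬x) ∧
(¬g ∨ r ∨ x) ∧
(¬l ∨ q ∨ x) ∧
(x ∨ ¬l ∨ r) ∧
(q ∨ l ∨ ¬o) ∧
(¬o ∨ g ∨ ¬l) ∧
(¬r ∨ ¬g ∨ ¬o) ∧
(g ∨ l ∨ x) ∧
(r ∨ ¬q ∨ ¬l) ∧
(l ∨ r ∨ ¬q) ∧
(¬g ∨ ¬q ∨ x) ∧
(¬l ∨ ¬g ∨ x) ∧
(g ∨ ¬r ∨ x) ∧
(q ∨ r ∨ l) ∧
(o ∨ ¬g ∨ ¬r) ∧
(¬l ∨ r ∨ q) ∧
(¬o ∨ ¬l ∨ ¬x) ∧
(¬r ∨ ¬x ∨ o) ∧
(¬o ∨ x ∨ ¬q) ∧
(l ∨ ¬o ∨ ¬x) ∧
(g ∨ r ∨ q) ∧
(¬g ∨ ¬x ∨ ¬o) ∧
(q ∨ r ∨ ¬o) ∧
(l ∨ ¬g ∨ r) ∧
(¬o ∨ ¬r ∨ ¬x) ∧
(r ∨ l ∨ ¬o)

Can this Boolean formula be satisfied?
No

No, the formula is not satisfiable.

No assignment of truth values to the variables can make all 26 clauses true simultaneously.

The formula is UNSAT (unsatisfiable).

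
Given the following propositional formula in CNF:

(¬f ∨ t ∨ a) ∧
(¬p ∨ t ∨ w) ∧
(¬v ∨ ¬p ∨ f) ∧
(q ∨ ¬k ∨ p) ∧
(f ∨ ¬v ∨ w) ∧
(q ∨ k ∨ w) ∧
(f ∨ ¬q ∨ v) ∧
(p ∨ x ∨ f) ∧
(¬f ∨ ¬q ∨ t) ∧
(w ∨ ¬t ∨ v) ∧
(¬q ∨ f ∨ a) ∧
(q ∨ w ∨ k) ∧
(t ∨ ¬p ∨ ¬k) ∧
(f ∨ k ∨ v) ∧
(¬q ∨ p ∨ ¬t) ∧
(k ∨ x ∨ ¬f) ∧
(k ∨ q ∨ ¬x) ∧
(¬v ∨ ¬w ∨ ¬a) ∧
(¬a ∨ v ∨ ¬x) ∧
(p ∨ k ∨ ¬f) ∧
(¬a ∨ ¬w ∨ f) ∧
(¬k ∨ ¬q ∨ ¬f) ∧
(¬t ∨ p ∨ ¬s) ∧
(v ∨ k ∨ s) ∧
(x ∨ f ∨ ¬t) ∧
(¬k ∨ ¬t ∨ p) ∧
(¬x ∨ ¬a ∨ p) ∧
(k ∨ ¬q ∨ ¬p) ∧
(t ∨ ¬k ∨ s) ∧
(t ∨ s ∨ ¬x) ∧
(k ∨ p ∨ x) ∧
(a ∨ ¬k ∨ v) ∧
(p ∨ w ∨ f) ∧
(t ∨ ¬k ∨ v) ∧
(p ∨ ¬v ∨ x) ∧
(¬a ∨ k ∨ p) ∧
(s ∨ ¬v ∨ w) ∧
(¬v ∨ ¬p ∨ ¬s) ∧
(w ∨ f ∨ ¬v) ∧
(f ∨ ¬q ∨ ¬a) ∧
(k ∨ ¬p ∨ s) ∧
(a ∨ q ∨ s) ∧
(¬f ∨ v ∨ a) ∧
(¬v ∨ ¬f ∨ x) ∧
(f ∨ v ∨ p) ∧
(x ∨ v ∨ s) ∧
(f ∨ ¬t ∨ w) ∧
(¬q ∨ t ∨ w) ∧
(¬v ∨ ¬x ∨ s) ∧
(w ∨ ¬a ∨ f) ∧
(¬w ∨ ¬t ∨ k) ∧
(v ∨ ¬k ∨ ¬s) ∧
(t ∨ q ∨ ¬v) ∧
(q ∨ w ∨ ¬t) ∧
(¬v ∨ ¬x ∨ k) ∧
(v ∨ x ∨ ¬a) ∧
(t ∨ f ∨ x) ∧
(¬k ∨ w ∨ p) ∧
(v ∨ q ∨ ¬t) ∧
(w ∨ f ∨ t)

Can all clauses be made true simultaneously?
No

No, the formula is not satisfiable.

No assignment of truth values to the variables can make all 60 clauses true simultaneously.

The formula is UNSAT (unsatisfiable).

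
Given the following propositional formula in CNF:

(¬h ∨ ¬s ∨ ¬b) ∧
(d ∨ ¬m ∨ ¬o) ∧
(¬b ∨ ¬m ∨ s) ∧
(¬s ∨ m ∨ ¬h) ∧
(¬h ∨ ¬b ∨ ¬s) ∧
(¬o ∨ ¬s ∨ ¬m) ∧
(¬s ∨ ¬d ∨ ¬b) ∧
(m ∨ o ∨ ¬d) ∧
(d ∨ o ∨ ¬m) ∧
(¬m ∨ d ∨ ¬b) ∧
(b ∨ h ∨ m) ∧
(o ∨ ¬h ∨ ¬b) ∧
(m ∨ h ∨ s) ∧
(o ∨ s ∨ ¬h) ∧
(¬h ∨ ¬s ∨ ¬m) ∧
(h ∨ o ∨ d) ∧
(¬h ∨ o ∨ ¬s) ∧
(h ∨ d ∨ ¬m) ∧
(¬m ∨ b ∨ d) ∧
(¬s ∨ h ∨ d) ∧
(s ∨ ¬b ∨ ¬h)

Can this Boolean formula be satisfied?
Yes

Yes, the formula is satisfiable.

One satisfying assignment is: m=False, h=True, b=False, o=True, d=False, s=False

Verification: With this assignment, all 21 clauses evaluate to true.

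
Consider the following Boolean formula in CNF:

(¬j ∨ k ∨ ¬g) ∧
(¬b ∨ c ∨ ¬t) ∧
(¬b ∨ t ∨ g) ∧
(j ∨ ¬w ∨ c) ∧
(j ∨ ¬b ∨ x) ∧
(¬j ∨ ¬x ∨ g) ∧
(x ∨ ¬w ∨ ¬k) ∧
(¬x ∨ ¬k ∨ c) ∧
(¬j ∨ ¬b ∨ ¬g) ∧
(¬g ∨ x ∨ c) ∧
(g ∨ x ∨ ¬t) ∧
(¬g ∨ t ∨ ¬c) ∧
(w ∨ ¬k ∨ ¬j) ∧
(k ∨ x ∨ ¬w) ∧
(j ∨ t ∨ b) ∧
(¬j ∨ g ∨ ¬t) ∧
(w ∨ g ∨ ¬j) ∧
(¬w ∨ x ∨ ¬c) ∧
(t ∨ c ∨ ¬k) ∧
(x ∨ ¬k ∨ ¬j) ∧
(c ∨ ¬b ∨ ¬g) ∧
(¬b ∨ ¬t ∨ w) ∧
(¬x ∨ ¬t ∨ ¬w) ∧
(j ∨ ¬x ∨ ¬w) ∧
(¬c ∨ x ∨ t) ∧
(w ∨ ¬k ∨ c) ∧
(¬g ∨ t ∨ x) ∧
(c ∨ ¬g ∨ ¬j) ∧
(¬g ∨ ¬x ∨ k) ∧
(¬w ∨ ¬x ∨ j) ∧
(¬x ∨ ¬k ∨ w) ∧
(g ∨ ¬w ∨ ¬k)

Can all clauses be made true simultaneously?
Yes

Yes, the formula is satisfiable.

One satisfying assignment is: w=False, t=True, x=True, c=True, j=False, g=False, b=False, k=False

Verification: With this assignment, all 32 clauses evaluate to true.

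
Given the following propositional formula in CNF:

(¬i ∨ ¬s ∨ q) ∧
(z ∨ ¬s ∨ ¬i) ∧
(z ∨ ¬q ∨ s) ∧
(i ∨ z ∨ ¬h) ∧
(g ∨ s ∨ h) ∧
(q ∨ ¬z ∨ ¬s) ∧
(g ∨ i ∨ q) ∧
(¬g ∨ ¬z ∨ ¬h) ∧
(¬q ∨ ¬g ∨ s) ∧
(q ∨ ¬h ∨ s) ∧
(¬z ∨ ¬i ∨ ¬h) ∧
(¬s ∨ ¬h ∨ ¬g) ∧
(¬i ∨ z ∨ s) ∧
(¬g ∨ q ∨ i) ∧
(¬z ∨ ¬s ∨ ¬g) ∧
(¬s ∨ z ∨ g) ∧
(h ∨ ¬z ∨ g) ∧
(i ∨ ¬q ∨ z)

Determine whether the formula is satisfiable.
Yes

Yes, the formula is satisfiable.

One satisfying assignment is: z=True, q=False, g=True, i=True, s=False, h=False

Verification: With this assignment, all 18 clauses evaluate to true.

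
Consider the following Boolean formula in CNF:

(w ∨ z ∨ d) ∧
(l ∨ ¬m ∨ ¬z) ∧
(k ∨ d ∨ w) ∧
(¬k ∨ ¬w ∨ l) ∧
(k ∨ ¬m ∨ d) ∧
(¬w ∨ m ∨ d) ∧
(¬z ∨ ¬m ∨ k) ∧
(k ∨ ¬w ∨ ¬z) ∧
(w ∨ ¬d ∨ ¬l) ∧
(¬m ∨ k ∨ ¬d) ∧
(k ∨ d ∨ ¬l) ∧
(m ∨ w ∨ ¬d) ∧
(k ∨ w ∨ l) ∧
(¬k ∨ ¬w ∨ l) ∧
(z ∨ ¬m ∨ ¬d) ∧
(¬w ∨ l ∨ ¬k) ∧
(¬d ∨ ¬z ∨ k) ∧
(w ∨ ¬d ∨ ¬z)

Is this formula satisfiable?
Yes

Yes, the formula is satisfiable.

One satisfying assignment is: d=True, m=False, w=True, z=False, l=False, k=False

Verification: With this assignment, all 18 clauses evaluate to true.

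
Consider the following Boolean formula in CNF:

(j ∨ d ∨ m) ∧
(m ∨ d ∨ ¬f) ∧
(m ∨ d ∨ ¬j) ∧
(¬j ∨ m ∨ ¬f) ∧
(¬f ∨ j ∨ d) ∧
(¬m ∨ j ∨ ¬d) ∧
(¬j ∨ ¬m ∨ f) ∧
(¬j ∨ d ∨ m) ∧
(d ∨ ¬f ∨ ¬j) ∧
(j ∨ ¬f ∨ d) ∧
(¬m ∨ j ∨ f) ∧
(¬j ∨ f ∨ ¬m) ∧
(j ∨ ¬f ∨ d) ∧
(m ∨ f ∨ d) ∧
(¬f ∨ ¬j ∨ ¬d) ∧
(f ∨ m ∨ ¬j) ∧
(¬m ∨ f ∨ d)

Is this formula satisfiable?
Yes

Yes, the formula is satisfiable.

One satisfying assignment is: m=False, j=False, f=False, d=True

Verification: With this assignment, all 17 clauses evaluate to true.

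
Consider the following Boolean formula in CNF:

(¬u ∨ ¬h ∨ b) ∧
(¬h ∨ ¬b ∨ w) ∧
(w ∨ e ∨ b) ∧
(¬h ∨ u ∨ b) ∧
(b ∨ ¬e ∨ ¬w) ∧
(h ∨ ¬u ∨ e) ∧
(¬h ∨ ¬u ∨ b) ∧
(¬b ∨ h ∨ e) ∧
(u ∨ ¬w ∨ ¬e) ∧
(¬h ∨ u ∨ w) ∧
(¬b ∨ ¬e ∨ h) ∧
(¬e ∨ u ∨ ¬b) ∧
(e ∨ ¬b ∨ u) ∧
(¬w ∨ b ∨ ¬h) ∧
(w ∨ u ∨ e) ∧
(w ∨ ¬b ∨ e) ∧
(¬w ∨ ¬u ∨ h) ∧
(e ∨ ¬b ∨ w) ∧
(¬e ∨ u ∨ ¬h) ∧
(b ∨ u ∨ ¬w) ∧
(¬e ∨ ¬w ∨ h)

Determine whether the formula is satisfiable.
Yes

Yes, the formula is satisfiable.

One satisfying assignment is: w=False, h=False, u=False, e=True, b=False

Verification: With this assignment, all 21 clauses evaluate to true.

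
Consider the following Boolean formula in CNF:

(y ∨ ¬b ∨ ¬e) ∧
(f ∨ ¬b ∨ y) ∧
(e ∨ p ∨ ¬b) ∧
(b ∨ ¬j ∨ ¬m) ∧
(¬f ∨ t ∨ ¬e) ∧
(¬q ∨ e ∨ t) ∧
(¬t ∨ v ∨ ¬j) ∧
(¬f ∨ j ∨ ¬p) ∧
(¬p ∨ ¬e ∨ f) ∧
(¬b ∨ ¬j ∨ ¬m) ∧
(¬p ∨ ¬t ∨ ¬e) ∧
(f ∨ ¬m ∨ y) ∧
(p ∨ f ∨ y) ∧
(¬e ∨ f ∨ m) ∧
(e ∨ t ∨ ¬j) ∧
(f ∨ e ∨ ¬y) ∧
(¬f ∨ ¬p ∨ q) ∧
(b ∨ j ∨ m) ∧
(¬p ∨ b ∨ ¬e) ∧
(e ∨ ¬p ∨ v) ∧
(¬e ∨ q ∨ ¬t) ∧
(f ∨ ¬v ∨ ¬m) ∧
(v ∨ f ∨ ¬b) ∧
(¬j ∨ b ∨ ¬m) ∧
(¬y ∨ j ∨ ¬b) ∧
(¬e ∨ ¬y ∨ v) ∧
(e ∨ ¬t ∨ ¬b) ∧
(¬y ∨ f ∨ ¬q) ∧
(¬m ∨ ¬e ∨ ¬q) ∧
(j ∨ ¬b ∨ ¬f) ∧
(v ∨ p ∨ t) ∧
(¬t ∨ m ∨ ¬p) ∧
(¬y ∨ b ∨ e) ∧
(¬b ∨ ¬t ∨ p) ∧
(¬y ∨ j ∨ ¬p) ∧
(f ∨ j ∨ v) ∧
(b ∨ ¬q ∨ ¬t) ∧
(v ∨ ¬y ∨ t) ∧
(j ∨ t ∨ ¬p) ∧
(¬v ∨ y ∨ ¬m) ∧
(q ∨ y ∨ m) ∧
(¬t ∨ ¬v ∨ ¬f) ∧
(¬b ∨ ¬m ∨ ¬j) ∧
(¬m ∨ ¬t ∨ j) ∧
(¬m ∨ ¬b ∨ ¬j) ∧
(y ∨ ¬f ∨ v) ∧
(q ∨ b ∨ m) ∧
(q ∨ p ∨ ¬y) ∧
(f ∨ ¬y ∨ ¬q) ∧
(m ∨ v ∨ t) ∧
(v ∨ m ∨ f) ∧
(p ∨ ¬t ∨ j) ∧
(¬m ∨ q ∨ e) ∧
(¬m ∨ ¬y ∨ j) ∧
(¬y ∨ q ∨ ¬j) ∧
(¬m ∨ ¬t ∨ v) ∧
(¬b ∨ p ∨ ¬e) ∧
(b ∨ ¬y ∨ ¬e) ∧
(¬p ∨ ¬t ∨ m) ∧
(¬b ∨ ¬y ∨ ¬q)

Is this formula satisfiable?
No

No, the formula is not satisfiable.

No assignment of truth values to the variables can make all 60 clauses true simultaneously.

The formula is UNSAT (unsatisfiable).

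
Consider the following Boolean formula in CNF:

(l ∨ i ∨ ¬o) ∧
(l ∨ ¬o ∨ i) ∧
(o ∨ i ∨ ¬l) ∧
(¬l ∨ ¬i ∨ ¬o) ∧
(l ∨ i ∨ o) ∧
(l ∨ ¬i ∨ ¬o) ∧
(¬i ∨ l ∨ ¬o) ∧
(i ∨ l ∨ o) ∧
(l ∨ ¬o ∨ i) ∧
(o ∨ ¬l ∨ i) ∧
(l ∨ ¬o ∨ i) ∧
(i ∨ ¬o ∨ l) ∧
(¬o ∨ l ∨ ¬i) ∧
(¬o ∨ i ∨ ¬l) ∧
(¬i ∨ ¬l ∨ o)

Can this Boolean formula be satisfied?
Yes

Yes, the formula is satisfiable.

One satisfying assignment is: o=False, l=False, i=True

Verification: With this assignment, all 15 clauses evaluate to true.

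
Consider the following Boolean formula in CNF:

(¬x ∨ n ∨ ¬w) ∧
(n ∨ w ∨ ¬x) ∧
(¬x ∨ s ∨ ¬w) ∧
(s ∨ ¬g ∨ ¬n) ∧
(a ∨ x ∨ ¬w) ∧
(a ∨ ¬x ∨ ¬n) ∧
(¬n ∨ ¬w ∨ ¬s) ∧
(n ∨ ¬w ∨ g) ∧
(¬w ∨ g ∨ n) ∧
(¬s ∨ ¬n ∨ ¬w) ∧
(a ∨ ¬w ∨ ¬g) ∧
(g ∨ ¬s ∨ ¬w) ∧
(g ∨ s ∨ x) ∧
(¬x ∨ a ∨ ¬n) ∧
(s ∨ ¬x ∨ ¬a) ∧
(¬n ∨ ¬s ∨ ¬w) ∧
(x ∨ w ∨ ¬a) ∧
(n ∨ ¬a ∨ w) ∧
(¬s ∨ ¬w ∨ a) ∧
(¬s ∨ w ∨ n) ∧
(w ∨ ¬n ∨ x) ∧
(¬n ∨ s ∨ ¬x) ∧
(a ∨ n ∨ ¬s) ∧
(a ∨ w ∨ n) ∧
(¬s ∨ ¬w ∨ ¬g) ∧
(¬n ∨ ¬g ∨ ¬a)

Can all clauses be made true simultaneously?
Yes

Yes, the formula is satisfiable.

One satisfying assignment is: g=False, s=True, x=True, a=True, w=False, n=True

Verification: With this assignment, all 26 clauses evaluate to true.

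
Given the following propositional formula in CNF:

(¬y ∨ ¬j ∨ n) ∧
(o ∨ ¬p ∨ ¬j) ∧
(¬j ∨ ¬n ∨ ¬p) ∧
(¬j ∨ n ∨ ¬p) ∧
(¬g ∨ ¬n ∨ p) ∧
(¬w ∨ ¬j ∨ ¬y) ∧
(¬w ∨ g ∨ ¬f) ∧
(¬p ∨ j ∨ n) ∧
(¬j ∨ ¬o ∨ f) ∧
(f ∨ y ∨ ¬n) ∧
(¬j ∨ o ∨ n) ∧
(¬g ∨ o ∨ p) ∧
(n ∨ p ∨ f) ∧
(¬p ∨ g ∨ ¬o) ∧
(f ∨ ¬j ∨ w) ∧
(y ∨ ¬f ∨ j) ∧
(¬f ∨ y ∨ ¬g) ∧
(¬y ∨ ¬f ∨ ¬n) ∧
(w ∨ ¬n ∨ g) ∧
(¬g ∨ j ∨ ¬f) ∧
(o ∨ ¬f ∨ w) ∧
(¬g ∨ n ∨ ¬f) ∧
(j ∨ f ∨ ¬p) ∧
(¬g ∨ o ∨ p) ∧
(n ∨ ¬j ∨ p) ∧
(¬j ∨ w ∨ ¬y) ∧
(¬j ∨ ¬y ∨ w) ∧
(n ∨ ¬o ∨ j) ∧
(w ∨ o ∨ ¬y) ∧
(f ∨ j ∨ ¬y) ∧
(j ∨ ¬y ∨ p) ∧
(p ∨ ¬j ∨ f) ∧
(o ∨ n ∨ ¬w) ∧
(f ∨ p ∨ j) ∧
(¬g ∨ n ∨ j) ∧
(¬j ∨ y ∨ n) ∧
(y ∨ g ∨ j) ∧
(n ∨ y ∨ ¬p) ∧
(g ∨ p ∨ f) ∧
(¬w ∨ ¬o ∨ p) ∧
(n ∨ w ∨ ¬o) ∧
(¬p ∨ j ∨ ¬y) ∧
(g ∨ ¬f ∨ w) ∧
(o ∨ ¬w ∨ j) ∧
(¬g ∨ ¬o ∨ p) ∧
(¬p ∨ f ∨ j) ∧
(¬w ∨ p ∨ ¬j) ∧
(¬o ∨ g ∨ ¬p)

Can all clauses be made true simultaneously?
No

No, the formula is not satisfiable.

No assignment of truth values to the variables can make all 48 clauses true simultaneously.

The formula is UNSAT (unsatisfiable).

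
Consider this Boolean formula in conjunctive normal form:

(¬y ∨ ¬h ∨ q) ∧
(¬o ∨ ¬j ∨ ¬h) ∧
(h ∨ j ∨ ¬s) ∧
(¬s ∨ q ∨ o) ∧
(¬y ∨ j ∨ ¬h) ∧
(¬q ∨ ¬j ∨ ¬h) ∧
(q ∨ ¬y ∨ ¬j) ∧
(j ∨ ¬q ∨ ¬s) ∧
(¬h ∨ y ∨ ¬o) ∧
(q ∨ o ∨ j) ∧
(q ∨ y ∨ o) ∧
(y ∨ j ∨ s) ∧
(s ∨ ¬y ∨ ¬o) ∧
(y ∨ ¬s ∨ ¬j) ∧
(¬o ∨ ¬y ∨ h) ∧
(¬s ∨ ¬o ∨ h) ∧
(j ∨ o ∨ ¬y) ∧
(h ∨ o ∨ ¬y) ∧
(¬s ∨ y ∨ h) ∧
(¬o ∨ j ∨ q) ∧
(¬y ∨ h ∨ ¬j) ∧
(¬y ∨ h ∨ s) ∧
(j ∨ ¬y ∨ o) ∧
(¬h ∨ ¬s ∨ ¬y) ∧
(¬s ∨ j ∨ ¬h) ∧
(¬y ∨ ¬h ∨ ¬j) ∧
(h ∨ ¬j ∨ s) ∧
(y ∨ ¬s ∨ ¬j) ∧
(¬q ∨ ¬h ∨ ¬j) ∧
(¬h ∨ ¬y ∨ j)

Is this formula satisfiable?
No

No, the formula is not satisfiable.

No assignment of truth values to the variables can make all 30 clauses true simultaneously.

The formula is UNSAT (unsatisfiable).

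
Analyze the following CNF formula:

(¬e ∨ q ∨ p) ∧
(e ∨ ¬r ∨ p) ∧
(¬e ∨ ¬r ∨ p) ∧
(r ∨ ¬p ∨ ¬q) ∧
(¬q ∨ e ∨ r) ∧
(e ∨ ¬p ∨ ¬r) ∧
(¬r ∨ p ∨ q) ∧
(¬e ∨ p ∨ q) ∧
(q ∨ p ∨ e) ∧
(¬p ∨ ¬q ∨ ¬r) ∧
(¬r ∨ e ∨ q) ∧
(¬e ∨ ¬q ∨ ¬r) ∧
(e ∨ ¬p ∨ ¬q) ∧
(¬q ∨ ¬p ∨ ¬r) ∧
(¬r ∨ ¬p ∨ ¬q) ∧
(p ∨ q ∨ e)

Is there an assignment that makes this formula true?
Yes

Yes, the formula is satisfiable.

One satisfying assignment is: q=True, r=False, e=True, p=False

Verification: With this assignment, all 16 clauses evaluate to true.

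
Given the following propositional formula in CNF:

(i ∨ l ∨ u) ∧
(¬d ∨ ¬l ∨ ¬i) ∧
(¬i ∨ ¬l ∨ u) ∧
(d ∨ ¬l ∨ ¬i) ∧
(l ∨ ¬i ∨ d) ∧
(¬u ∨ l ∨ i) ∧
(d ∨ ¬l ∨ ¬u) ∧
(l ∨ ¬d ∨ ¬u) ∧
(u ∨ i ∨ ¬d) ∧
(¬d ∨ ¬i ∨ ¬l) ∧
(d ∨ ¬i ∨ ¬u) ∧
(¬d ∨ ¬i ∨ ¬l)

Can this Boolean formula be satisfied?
Yes

Yes, the formula is satisfiable.

One satisfying assignment is: i=False, d=False, l=True, u=False

Verification: With this assignment, all 12 clauses evaluate to true.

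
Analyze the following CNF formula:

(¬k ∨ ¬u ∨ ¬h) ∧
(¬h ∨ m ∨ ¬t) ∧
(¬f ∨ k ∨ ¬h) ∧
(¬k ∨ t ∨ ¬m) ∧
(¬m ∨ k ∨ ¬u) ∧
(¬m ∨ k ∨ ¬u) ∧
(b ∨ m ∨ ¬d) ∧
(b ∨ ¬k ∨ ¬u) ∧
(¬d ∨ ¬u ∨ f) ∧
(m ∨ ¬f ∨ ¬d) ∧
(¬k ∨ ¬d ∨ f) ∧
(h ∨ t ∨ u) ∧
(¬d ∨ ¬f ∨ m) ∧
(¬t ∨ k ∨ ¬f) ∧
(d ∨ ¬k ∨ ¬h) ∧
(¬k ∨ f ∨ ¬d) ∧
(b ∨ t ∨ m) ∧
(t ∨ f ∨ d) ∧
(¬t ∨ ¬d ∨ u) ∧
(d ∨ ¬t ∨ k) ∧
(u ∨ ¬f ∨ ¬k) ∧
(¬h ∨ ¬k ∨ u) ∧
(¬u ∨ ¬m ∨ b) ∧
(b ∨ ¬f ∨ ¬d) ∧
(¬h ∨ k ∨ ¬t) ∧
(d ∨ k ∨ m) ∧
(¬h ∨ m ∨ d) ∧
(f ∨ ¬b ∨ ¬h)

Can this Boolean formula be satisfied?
Yes

Yes, the formula is satisfiable.

One satisfying assignment is: h=False, k=True, f=False, u=False, b=False, t=True, d=False, m=False

Verification: With this assignment, all 28 clauses evaluate to true.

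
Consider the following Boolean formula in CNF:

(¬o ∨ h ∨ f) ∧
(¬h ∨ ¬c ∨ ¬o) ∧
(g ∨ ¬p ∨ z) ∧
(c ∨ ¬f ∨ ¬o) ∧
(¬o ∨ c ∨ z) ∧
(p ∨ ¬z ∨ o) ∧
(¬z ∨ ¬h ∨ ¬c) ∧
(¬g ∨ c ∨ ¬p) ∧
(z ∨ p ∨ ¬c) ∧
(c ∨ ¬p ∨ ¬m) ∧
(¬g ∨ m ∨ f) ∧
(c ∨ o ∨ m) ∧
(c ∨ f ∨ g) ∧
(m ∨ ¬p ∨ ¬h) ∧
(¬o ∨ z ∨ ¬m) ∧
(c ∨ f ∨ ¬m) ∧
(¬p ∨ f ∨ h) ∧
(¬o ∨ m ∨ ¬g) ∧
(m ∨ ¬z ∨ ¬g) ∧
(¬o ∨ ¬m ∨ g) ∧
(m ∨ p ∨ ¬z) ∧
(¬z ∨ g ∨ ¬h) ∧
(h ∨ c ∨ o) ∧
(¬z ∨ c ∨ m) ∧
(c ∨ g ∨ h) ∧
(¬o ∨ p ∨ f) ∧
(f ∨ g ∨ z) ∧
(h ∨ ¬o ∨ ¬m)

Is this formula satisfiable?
Yes

Yes, the formula is satisfiable.

One satisfying assignment is: c=True, z=False, f=True, g=True, p=True, m=False, o=False, h=False

Verification: With this assignment, all 28 clauses evaluate to true.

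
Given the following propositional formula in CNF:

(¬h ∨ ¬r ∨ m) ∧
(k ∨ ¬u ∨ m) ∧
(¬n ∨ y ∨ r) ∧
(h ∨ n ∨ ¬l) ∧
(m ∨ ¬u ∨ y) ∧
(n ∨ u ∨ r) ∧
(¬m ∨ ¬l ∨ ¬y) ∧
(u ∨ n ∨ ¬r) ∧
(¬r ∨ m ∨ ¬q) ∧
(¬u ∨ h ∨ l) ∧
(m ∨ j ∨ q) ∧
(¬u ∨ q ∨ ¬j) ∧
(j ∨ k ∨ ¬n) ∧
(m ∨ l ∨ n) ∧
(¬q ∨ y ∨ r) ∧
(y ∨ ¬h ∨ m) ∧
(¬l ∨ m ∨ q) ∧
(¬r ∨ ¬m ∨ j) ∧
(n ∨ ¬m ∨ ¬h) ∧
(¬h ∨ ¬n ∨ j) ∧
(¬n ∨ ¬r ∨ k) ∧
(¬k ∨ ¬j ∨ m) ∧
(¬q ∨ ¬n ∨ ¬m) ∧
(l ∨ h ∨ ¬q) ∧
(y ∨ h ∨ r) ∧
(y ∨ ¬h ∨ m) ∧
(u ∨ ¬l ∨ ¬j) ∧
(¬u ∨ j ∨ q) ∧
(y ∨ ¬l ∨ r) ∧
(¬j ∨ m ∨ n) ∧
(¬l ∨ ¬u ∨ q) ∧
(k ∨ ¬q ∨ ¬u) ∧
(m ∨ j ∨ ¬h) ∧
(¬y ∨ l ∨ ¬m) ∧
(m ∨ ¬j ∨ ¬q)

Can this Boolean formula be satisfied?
Yes

Yes, the formula is satisfiable.

One satisfying assignment is: m=False, k=False, q=False, r=False, u=False, j=True, h=False, l=False, y=True, n=True

Verification: With this assignment, all 35 clauses evaluate to true.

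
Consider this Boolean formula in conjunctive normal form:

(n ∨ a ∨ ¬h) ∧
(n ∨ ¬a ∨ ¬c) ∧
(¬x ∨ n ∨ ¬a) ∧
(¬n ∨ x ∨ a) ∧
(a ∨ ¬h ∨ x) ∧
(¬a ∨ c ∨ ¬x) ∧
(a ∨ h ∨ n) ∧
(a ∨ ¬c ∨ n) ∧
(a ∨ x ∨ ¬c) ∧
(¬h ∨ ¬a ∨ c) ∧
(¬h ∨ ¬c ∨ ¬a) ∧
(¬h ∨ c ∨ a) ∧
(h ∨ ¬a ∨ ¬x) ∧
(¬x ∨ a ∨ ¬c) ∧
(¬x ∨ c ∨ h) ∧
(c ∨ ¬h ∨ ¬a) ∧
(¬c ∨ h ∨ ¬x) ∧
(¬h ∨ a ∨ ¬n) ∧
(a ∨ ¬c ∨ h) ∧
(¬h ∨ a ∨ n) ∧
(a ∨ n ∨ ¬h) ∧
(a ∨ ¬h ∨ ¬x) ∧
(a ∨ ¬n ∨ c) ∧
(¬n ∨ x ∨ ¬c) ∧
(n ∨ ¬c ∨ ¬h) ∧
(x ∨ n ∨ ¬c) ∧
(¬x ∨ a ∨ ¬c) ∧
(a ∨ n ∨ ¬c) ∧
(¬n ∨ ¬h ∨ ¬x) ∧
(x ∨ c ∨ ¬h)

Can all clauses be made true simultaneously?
Yes

Yes, the formula is satisfiable.

One satisfying assignment is: h=False, n=False, x=False, a=True, c=False

Verification: With this assignment, all 30 clauses evaluate to true.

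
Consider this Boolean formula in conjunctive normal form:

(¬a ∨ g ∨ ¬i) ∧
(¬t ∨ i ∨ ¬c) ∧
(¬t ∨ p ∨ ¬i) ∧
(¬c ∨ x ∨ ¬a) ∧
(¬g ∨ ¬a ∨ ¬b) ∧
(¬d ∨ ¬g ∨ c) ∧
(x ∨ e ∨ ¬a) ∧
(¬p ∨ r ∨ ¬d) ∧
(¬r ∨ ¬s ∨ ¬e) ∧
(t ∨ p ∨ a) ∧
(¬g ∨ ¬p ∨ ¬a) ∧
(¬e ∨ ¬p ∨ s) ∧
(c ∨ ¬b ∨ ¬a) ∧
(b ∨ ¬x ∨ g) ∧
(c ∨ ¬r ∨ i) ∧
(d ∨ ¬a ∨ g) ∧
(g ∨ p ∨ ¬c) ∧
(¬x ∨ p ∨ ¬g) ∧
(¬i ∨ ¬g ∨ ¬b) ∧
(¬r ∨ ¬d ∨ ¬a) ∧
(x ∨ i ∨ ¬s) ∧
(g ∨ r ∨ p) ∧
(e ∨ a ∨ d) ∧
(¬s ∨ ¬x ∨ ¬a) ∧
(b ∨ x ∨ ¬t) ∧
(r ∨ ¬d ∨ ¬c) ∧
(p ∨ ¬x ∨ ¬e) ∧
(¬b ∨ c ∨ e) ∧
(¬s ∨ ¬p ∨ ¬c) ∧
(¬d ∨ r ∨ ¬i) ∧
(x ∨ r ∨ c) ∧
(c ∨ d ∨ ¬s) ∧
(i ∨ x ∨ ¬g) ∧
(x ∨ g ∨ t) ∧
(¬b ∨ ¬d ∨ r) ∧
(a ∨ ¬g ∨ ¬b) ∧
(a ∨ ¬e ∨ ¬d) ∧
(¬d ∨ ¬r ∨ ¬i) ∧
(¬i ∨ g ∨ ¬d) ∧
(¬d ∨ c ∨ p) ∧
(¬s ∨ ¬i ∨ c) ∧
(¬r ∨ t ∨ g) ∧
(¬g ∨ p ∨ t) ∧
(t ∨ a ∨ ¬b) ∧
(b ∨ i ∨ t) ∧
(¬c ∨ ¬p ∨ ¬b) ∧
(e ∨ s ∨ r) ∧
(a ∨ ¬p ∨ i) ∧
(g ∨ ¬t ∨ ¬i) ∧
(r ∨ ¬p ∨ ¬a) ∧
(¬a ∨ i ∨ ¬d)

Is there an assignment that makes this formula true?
No

No, the formula is not satisfiable.

No assignment of truth values to the variables can make all 51 clauses true simultaneously.

The formula is UNSAT (unsatisfiable).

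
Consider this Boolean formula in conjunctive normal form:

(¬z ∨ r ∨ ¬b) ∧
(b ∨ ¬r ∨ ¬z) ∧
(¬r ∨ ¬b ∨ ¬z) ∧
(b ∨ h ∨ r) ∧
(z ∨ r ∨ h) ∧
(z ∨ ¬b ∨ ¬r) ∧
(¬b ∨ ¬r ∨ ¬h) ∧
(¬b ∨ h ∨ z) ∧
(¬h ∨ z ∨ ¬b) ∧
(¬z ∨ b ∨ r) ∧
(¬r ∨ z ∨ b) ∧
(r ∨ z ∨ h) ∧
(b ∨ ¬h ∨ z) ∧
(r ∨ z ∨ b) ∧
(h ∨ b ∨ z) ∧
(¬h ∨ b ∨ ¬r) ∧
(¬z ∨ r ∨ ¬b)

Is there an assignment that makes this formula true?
No

No, the formula is not satisfiable.

No assignment of truth values to the variables can make all 17 clauses true simultaneously.

The formula is UNSAT (unsatisfiable).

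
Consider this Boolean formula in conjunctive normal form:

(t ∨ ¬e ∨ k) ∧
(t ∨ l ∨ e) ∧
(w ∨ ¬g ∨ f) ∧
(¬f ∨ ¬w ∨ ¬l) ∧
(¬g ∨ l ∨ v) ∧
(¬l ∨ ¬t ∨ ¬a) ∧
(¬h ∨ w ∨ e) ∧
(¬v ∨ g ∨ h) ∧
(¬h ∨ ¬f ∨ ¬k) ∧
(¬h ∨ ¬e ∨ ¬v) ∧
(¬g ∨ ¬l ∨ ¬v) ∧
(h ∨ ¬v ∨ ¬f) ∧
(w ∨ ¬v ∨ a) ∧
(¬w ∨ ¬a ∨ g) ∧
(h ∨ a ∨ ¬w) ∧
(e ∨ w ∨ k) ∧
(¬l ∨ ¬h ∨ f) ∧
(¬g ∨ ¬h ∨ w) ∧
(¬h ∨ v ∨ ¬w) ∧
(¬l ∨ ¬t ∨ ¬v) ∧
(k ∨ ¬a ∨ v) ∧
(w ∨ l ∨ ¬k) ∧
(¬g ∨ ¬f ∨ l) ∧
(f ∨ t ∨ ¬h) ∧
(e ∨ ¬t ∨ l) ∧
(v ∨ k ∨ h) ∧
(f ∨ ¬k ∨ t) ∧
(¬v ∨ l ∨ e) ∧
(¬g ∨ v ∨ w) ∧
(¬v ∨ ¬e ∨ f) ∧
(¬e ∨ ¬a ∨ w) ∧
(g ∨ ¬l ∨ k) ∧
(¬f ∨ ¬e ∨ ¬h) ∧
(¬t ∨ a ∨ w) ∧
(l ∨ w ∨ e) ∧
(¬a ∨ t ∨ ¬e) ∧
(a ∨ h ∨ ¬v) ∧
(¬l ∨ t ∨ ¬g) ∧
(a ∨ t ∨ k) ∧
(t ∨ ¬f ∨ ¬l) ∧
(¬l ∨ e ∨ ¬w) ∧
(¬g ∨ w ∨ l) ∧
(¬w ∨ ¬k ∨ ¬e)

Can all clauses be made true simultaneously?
No

No, the formula is not satisfiable.

No assignment of truth values to the variables can make all 43 clauses true simultaneously.

The formula is UNSAT (unsatisfiable).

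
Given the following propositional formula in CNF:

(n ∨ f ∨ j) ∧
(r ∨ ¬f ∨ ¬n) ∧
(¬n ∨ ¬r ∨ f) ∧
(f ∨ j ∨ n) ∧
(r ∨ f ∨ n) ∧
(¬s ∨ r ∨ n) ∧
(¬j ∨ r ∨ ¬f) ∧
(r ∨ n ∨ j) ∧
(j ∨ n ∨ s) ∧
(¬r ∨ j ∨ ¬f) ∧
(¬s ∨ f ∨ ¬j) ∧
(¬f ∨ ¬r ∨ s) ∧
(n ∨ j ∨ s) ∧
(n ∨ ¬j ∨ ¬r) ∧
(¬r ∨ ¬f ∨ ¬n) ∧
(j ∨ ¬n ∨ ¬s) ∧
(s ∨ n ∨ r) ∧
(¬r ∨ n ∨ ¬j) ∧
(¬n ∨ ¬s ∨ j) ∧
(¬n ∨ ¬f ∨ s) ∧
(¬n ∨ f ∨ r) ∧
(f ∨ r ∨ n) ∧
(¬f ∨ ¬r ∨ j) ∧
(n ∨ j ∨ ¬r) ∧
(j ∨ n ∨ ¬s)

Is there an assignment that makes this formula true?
No

No, the formula is not satisfiable.

No assignment of truth values to the variables can make all 25 clauses true simultaneously.

The formula is UNSAT (unsatisfiable).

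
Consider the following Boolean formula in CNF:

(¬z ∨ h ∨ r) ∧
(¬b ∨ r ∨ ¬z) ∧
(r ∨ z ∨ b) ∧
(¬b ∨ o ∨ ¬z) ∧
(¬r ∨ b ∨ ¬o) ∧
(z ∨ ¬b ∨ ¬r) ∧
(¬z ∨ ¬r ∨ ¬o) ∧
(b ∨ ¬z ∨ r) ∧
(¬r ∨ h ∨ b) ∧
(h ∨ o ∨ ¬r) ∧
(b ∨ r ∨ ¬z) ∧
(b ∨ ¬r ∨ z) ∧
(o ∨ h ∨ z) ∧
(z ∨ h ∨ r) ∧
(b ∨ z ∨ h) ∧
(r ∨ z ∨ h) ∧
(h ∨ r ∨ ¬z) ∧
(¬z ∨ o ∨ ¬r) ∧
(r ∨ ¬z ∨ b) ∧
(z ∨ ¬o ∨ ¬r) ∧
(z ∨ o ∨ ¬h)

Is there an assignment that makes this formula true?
Yes

Yes, the formula is satisfiable.

One satisfying assignment is: r=False, z=False, h=True, b=True, o=True

Verification: With this assignment, all 21 clauses evaluate to true.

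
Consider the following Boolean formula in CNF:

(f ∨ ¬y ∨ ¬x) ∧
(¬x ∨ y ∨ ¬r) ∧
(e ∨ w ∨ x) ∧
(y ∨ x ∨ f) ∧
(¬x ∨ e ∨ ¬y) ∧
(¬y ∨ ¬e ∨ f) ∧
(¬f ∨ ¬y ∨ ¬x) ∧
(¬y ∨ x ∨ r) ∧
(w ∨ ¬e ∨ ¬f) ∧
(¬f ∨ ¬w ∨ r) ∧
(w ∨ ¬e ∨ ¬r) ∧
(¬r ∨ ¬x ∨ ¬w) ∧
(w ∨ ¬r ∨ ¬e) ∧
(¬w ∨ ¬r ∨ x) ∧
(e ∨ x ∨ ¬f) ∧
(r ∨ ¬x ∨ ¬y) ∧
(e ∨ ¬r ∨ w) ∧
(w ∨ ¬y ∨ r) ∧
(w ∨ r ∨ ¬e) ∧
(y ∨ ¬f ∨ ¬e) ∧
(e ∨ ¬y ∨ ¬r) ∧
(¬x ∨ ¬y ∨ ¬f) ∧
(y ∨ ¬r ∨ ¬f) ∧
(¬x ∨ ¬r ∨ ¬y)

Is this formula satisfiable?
Yes

Yes, the formula is satisfiable.

One satisfying assignment is: x=True, f=False, y=False, w=False, e=False, r=False

Verification: With this assignment, all 24 clauses evaluate to true.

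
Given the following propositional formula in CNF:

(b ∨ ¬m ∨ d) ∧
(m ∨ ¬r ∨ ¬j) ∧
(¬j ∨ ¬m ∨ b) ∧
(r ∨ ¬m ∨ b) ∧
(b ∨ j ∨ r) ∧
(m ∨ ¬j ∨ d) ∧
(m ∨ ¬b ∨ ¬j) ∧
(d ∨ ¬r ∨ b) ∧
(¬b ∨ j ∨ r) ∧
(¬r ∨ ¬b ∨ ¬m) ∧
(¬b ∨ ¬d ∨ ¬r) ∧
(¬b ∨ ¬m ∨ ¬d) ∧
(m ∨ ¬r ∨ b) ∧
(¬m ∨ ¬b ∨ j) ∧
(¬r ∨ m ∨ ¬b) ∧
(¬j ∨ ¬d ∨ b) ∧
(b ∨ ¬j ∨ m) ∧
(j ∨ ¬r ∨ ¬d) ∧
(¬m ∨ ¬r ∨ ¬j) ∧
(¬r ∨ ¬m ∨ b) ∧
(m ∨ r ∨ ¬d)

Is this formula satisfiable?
Yes

Yes, the formula is satisfiable.

One satisfying assignment is: m=True, j=True, d=False, b=True, r=False

Verification: With this assignment, all 21 clauses evaluate to true.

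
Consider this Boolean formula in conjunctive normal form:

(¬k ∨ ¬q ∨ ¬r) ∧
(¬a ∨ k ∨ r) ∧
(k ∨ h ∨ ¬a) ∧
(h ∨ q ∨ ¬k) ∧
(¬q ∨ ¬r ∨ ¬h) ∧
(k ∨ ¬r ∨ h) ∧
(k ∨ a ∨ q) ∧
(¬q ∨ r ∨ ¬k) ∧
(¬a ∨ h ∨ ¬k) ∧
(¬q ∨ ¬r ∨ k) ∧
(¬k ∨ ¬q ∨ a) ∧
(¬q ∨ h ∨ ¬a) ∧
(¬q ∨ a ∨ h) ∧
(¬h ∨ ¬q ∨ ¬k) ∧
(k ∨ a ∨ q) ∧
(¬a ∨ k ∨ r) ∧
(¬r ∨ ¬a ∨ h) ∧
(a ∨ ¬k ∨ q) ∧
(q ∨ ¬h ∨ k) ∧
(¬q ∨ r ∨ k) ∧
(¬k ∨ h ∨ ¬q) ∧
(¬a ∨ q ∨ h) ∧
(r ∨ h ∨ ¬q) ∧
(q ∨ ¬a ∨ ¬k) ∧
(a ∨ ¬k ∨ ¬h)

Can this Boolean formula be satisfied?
No

No, the formula is not satisfiable.

No assignment of truth values to the variables can make all 25 clauses true simultaneously.

The formula is UNSAT (unsatisfiable).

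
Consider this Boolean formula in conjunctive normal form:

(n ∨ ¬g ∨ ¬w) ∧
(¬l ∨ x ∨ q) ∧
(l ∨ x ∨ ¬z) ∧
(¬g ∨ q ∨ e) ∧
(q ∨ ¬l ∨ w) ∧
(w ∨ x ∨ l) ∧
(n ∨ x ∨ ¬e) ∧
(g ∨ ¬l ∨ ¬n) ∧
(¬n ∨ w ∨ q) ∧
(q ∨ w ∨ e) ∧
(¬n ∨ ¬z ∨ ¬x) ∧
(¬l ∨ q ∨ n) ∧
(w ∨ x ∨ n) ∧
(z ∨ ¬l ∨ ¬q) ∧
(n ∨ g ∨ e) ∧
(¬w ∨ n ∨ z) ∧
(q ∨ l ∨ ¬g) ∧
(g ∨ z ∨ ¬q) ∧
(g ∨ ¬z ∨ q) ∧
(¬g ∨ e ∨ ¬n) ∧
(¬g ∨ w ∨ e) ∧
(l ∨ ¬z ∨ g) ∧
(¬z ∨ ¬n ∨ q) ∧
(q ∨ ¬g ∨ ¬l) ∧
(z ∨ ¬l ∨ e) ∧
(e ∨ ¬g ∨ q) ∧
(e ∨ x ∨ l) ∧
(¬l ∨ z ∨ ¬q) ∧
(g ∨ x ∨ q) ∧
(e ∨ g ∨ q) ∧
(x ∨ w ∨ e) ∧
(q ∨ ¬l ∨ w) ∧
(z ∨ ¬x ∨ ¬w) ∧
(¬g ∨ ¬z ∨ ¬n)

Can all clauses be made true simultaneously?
Yes

Yes, the formula is satisfiable.

One satisfying assignment is: e=True, l=False, q=True, w=True, n=True, z=False, x=False, g=True

Verification: With this assignment, all 34 clauses evaluate to true.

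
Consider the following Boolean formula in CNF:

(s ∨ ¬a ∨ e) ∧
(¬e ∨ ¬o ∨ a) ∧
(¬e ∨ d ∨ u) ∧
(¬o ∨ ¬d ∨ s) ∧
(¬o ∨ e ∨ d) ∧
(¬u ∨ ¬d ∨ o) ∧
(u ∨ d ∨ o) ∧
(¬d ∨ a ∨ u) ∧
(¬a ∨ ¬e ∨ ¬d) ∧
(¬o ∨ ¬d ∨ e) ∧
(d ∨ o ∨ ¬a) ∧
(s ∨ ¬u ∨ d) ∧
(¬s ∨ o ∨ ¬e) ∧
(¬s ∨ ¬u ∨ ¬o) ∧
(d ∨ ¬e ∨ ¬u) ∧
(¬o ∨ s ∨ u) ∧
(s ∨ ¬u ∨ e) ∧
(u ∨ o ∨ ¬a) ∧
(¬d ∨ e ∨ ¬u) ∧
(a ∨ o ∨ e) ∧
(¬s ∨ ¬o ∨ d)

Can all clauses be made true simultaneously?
No

No, the formula is not satisfiable.

No assignment of truth values to the variables can make all 21 clauses true simultaneously.

The formula is UNSAT (unsatisfiable).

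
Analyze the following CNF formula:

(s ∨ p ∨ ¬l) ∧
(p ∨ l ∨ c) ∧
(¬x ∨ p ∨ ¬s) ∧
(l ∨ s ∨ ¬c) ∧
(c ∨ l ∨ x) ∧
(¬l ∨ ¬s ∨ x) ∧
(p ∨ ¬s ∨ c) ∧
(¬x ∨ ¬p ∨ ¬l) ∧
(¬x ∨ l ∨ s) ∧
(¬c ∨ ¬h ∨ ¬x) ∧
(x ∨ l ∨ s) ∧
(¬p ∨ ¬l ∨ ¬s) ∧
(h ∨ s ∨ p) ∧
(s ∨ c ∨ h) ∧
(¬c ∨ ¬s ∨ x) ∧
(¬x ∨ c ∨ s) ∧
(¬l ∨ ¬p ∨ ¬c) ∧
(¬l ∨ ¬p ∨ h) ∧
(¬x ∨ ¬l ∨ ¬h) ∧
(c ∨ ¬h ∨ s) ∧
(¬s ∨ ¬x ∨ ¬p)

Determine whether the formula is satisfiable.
No

No, the formula is not satisfiable.

No assignment of truth values to the variables can make all 21 clauses true simultaneously.

The formula is UNSAT (unsatisfiable).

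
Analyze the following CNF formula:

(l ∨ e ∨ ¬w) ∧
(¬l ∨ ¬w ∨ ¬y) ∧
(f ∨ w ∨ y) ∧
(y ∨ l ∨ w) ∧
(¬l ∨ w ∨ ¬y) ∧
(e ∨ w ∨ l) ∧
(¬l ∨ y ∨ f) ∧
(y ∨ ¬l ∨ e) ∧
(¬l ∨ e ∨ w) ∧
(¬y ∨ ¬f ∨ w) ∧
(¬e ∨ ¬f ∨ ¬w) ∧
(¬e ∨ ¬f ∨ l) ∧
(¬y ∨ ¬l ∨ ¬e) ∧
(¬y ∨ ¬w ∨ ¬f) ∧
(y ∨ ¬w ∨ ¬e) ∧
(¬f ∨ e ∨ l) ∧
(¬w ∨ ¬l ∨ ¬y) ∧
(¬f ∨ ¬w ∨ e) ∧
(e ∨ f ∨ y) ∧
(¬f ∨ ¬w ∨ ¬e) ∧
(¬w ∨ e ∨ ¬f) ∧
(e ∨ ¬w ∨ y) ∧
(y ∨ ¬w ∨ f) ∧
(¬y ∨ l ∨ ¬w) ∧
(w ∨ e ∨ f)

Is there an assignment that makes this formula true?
Yes

Yes, the formula is satisfiable.

One satisfying assignment is: f=False, w=False, e=True, y=True, l=False

Verification: With this assignment, all 25 clauses evaluate to true.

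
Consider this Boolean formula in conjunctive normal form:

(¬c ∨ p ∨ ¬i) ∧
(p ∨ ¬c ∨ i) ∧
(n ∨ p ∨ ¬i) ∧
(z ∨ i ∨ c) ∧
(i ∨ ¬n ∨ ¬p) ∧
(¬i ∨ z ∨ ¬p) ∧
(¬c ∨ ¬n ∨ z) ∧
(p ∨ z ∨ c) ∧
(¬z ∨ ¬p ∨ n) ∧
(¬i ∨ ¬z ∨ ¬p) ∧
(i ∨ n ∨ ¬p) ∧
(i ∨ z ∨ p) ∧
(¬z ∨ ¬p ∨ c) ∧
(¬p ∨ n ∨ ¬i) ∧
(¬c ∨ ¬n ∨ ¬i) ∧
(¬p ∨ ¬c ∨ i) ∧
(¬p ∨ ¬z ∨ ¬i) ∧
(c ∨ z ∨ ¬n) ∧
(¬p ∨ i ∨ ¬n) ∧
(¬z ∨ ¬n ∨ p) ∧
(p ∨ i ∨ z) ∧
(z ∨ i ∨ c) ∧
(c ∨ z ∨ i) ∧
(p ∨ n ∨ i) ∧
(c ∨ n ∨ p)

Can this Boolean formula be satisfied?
No

No, the formula is not satisfiable.

No assignment of truth values to the variables can make all 25 clauses true simultaneously.

The formula is UNSAT (unsatisfiable).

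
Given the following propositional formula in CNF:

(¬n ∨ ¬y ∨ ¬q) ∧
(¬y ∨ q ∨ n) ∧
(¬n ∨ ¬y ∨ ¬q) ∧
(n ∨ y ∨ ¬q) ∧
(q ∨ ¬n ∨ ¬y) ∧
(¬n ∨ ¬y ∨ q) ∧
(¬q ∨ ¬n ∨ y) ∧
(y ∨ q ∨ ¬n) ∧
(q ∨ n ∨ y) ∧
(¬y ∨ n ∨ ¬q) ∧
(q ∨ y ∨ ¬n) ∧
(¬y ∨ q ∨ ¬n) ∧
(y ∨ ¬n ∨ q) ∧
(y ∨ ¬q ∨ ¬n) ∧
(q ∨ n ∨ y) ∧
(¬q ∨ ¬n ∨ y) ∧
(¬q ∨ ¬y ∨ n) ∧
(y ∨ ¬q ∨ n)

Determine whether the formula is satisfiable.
No

No, the formula is not satisfiable.

No assignment of truth values to the variables can make all 18 clauses true simultaneously.

The formula is UNSAT (unsatisfiable).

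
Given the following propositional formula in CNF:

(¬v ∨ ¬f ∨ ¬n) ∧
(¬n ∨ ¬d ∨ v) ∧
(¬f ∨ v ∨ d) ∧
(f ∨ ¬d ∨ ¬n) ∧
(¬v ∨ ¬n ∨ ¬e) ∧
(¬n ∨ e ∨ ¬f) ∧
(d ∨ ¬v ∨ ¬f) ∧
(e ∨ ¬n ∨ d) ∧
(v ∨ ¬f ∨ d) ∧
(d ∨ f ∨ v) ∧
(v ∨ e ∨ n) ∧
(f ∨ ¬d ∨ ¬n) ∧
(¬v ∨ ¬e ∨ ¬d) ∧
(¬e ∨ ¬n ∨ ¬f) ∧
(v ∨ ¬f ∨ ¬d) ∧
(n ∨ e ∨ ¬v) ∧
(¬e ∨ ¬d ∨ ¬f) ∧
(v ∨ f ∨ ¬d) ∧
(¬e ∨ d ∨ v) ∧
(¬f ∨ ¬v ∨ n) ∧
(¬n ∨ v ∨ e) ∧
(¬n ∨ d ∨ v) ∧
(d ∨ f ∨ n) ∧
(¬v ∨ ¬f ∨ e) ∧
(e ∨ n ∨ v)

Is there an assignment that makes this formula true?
No

No, the formula is not satisfiable.

No assignment of truth values to the variables can make all 25 clauses true simultaneously.

The formula is UNSAT (unsatisfiable).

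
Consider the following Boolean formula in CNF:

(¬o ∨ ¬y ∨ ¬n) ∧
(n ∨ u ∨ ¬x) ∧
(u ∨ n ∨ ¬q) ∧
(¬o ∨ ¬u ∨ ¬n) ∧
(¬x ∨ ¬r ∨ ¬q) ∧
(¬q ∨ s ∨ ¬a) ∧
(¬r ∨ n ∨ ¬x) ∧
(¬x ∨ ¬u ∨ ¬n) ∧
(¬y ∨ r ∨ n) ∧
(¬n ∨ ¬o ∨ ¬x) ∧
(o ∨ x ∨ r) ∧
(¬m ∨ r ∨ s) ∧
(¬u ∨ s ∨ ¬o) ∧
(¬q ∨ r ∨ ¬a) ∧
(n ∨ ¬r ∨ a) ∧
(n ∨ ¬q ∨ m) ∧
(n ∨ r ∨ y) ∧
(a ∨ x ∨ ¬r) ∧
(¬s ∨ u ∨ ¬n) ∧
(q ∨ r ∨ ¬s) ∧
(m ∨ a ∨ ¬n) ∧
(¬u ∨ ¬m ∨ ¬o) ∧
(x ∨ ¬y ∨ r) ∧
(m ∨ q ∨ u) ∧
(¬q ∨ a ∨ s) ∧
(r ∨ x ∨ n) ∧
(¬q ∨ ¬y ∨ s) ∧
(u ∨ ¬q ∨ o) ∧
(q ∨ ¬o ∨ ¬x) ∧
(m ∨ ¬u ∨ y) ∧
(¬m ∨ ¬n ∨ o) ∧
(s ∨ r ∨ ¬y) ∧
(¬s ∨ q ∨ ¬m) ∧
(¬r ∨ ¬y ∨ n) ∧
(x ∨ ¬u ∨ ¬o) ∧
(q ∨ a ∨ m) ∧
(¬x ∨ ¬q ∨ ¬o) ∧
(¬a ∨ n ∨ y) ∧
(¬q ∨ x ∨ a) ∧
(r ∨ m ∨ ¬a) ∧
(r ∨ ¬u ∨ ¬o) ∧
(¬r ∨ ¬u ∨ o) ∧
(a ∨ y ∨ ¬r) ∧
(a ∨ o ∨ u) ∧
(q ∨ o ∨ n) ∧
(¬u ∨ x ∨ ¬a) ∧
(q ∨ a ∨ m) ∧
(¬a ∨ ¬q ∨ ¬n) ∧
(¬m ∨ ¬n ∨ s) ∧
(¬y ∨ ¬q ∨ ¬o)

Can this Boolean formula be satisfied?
No

No, the formula is not satisfiable.

No assignment of truth values to the variables can make all 50 clauses true simultaneously.

The formula is UNSAT (unsatisfiable).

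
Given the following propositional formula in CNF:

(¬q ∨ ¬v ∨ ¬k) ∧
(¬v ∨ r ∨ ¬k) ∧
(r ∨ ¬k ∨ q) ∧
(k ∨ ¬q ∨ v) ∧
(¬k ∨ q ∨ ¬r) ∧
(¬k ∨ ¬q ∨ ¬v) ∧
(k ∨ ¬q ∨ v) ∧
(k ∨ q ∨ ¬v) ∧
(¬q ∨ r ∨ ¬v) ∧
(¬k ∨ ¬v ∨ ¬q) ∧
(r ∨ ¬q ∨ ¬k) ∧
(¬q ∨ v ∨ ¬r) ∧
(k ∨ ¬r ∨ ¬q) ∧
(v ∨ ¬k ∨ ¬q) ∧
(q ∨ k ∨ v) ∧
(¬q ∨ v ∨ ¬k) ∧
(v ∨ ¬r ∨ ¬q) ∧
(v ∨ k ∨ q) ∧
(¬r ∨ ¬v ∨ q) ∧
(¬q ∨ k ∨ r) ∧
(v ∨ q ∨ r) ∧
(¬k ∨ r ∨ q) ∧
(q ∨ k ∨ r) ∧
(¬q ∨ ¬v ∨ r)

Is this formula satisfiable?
No

No, the formula is not satisfiable.

No assignment of truth values to the variables can make all 24 clauses true simultaneously.

The formula is UNSAT (unsatisfiable).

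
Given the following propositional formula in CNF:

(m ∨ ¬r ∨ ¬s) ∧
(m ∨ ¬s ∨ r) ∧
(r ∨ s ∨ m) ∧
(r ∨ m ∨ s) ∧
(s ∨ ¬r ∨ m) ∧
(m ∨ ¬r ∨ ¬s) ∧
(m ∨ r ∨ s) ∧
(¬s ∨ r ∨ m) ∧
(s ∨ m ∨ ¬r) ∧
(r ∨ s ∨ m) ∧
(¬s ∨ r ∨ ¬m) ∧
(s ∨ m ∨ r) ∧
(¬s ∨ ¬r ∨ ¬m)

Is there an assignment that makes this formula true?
Yes

Yes, the formula is satisfiable.

One satisfying assignment is: r=False, s=False, m=True

Verification: With this assignment, all 13 clauses evaluate to true.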